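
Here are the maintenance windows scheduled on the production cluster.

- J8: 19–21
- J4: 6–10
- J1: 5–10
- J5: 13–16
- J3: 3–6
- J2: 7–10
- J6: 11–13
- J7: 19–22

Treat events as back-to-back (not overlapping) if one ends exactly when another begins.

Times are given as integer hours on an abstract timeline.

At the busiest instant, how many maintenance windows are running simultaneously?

3

Walk through starts and ends in time order (an end at T is processed before a start at T):
3 start J3 → 1
5 start J1 → 2
6 end J3 → 1
6 start J4 → 2
7 start J2 → 3
10 end J1 → 2
10 end J2 → 1
10 end J4 → 0
11 start J6 → 1
13 end J6 → 0
13 start J5 → 1
16 end J5 → 0
19 start J7 → 1
19 start J8 → 2
21 end J8 → 1
22 end J7 → 0
Peak is 3, at 7 (J1, J2, J4).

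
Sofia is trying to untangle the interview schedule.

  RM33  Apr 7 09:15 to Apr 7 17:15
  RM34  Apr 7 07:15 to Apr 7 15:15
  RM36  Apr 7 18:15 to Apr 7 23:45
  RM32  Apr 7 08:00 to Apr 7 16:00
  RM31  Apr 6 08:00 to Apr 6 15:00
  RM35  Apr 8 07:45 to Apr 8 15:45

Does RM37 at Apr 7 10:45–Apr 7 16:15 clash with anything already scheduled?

RM31: ends Apr 6 15:00 at or before RM37 starts Apr 7 10:45 → clear.
RM34: starts Apr 7 07:15 before RM37 ends Apr 7 16:15, and ends Apr 7 15:15 after RM37 starts Apr 7 10:45 → overlap.
RM32: starts Apr 7 08:00 before RM37 ends Apr 7 16:15, and ends Apr 7 16:00 after RM37 starts Apr 7 10:45 → overlap.
RM33: starts Apr 7 09:15 before RM37 ends Apr 7 16:15, and ends Apr 7 17:15 after RM37 starts Apr 7 10:45 → overlap.
RM36: starts Apr 7 18:15 at or after RM37 ends Apr 7 16:15 → clear.
RM35: starts Apr 8 07:45 at or after RM37 ends Apr 7 16:15 → clear.
RM37 overlaps RM32, RM33, RM34.

Yes — it overlaps RM32, RM33, RM34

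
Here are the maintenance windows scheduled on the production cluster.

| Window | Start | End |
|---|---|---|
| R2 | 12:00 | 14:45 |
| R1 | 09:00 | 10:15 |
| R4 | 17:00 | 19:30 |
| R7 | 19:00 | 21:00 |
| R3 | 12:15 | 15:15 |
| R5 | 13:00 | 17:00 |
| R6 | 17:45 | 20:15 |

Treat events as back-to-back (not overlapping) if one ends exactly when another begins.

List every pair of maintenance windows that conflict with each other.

Two intervals overlap when each starts before the other ends.
Sorted by start: R1, R2, R3, R5, R4, R6, R7.
R2 starts after R1 ends; R1 is clear from here.
R3 starts before R2 ends → R2 and R3 overlap.
R5 starts before R2 ends → R2 and R5 overlap.
R4 starts after R2 ends; R2 is clear from here.
R5 starts before R3 ends → R3 and R5 overlap.
R4 starts after R3 ends; R3 is clear from here.
R4 starts exactly when R5 ends (back-to-back, no overlap); R5 is clear from here.
R6 starts before R4 ends → R4 and R6 overlap.
R7 starts before R4 ends → R4 and R7 overlap.
R7 starts before R6 ends → R6 and R7 overlap.

R2 & R3, R2 & R5, R3 & R5, R4 & R6, R4 & R7, R6 & R7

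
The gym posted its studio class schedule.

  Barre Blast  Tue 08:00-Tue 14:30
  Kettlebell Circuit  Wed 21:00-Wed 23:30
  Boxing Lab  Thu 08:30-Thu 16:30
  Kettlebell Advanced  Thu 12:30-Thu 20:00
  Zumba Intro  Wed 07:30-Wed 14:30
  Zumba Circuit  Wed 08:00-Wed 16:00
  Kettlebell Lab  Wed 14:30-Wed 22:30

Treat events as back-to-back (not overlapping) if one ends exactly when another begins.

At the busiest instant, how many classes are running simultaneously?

Walk through starts and ends in time order (an end at T is processed before a start at T):
Tue 08:00 start Barre Blast → 1
Tue 14:30 end Barre Blast → 0
Wed 07:30 start Zumba Intro → 1
Wed 08:00 start Zumba Circuit → 2
Wed 14:30 end Zumba Intro → 1
Wed 14:30 start Kettlebell Lab → 2
Wed 16:00 end Zumba Circuit → 1
Wed 21:00 start Kettlebell Circuit → 2
Wed 22:30 end Kettlebell Lab → 1
Wed 23:30 end Kettlebell Circuit → 0
Thu 08:30 start Boxing Lab → 1
Thu 12:30 start Kettlebell Advanced → 2
Thu 16:30 end Boxing Lab → 1
Thu 20:00 end Kettlebell Advanced → 0
Peak is 2, at Wed 08:00 (Zumba Circuit, Zumba Intro).

2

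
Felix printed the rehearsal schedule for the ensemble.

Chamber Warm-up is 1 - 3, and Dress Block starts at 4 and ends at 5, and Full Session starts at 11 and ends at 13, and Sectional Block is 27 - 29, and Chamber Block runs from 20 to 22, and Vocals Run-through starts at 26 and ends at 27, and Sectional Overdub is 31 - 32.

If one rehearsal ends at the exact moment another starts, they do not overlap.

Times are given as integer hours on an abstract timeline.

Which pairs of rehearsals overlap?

no conflicts

Sorted by start: Chamber Warm-up, Dress Block, Full Session, Chamber Block, Vocals Run-through, Sectional Block, Sectional Overdub.
Dress Block starts after Chamber Warm-up ends — done with Chamber Warm-up.
Full Session starts after Dress Block ends — done with Dress Block.
Chamber Block starts after Full Session ends — done with Full Session.
Vocals Run-through starts after Chamber Block ends — done with Chamber Block.
Sectional Block starts exactly when Vocals Run-through ends (back-to-back, no overlap) — done with Vocals Run-through.
Sectional Overdub starts after Sectional Block ends.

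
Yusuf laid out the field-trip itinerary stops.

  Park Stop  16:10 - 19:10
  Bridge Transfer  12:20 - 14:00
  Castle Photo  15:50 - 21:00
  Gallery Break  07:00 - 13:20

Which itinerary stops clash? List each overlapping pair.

Sorted by start: Gallery Break, Bridge Transfer, Castle Photo, Park Stop.
Bridge Transfer starts before Gallery Break ends → Gallery Break and Bridge Transfer overlap.
Castle Photo starts after Gallery Break ends; Gallery Break is clear from here.
Castle Photo starts after Bridge Transfer ends; Bridge Transfer is clear from here.
Park Stop starts before Castle Photo ends → Castle Photo and Park Stop overlap.

Bridge Transfer & Gallery Break, Castle Photo & Park Stop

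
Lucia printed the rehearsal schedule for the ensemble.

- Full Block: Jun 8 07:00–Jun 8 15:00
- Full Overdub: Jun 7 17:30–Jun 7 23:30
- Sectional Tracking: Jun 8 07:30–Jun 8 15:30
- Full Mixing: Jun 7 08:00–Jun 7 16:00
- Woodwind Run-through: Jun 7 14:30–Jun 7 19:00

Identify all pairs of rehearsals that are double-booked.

Full Block & Sectional Tracking, Full Mixing & Woodwind Run-through, Full Overdub & Woodwind Run-through

Two intervals overlap when each starts before the other ends.
Sorted by start: Full Mixing, Woodwind Run-through, Full Overdub, Full Block, Sectional Tracking.
Woodwind Run-through starts before Full Mixing ends → Full Mixing and Woodwind Run-through overlap.
Full Overdub starts after Full Mixing ends — done with Full Mixing.
Full Overdub starts before Woodwind Run-through ends → Woodwind Run-through and Full Overdub overlap.
Full Block starts after Woodwind Run-through ends — done with Woodwind Run-through.
Full Block starts after Full Overdub ends — done with Full Overdub.
Sectional Tracking starts before Full Block ends → Full Block and Sectional Tracking overlap.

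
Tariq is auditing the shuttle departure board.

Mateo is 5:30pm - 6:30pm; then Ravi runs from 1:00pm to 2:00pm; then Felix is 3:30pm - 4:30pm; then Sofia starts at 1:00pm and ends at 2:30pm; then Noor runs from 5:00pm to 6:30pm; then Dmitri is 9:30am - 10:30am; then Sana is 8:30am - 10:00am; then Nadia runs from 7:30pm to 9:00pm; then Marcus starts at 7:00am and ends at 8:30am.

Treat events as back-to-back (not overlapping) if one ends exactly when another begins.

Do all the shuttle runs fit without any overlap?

Two intervals overlap when each starts before the other ends.
Sorted by start: Marcus, Sana, Dmitri, Ravi, Sofia, Felix, Noor, Mateo, Nadia.
Sana starts exactly when Marcus ends (back-to-back, no overlap); Marcus is clear from here.
Dmitri starts before Sana ends → Sana and Dmitri overlap.
That's a conflict, so the schedule is not conflict-free.

No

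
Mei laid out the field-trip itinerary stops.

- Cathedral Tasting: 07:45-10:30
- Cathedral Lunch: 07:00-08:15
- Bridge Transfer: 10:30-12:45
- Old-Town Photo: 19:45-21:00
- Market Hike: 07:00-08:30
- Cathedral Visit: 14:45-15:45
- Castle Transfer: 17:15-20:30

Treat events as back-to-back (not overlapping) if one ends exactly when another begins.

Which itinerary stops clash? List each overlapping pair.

Two intervals overlap when each starts before the other ends.
Sorted by start: Cathedral Lunch, Market Hike, Cathedral Tasting, Bridge Transfer, Cathedral Visit, Castle Transfer, Old-Town Photo.
Market Hike starts before Cathedral Lunch ends → Cathedral Lunch and Market Hike overlap.
Cathedral Tasting starts before Cathedral Lunch ends → Cathedral Lunch and Cathedral Tasting overlap.
Bridge Transfer starts after Cathedral Lunch ends — done with Cathedral Lunch.
Cathedral Tasting starts before Market Hike ends → Market Hike and Cathedral Tasting overlap.
Bridge Transfer starts after Market Hike ends — done with Market Hike.
Bridge Transfer starts exactly when Cathedral Tasting ends (back-to-back, no overlap) — done with Cathedral Tasting.
Cathedral Visit starts after Bridge Transfer ends — done with Bridge Transfer.
Castle Transfer starts after Cathedral Visit ends — done with Cathedral Visit.
Old-Town Photo starts before Castle Transfer ends → Castle Transfer and Old-Town Photo overlap.

Castle Transfer & Old-Town Photo, Cathedral Lunch & Cathedral Tasting, Cathedral Lunch & Market Hike, Cathedral Tasting & Market Hike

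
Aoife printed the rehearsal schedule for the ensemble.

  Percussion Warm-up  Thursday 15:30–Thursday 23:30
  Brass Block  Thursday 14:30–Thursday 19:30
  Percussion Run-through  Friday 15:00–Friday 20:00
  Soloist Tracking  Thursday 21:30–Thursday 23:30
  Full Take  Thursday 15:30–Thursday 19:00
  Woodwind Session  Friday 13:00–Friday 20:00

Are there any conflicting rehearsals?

Yes

Two intervals overlap when each starts before the other ends.
Sorted by start: Brass Block, Percussion Warm-up, Full Take, Soloist Tracking, Woodwind Session, Percussion Run-through.
Percussion Warm-up starts before Brass Block ends → Brass Block and Percussion Warm-up overlap.
That's a conflict, so the schedule is not conflict-free.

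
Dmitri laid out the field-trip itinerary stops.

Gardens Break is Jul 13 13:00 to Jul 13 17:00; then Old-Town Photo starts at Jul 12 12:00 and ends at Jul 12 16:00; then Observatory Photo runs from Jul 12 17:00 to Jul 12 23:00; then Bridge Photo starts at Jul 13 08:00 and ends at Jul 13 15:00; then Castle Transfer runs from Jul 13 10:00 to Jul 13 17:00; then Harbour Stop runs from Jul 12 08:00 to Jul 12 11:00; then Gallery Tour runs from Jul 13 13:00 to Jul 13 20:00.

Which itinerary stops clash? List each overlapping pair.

Bridge Photo & Castle Transfer, Bridge Photo & Gallery Tour, Bridge Photo & Gardens Break, Castle Transfer & Gallery Tour, Castle Transfer & Gardens Break, Gallery Tour & Gardens Break

Sorted by start: Harbour Stop, Old-Town Photo, Observatory Photo, Bridge Photo, Castle Transfer, Gardens Break, Gallery Tour.
Old-Town Photo starts after Harbour Stop ends; Harbour Stop is clear from here.
Observatory Photo starts after Old-Town Photo ends; Old-Town Photo is clear from here.
Bridge Photo starts after Observatory Photo ends; Observatory Photo is clear from here.
Castle Transfer starts before Bridge Photo ends → Bridge Photo and Castle Transfer overlap.
Gardens Break starts before Bridge Photo ends → Bridge Photo and Gardens Break overlap.
Gallery Tour starts before Bridge Photo ends → Bridge Photo and Gallery Tour overlap.
Gardens Break starts before Castle Transfer ends → Castle Transfer and Gardens Break overlap.
Gallery Tour starts before Castle Transfer ends → Castle Transfer and Gallery Tour overlap.
Gallery Tour starts before Gardens Break ends → Gardens Break and Gallery Tour overlap.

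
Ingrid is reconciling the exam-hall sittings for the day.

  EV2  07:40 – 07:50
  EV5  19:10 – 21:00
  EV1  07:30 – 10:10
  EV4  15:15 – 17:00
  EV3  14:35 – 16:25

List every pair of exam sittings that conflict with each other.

EV1 & EV2, EV3 & EV4

Sorted by start: EV1, EV2, EV3, EV4, EV5.
EV2 starts before EV1 ends → EV1 and EV2 overlap.
EV3 starts after EV1 ends; EV1 is clear from here.
EV3 starts after EV2 ends; EV2 is clear from here.
EV4 starts before EV3 ends → EV3 and EV4 overlap.
EV5 starts after EV3 ends.
EV5 starts after EV4 ends.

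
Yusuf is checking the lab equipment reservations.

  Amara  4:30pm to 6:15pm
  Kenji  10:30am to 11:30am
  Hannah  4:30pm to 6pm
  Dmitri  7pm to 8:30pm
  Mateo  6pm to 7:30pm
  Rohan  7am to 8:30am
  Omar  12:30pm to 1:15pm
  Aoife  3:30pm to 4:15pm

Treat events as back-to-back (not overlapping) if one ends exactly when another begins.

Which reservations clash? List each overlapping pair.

Two intervals overlap when each starts before the other ends.
Sorted by start: Rohan, Kenji, Omar, Aoife, Hannah, Amara, Mateo, Dmitri.
Kenji starts after Rohan ends, so Rohan has no further overlaps.
Omar starts after Kenji ends, so Kenji has no further overlaps.
Aoife starts after Omar ends, so Omar has no further overlaps.
Hannah starts after Aoife ends, so Aoife has no further overlaps.
Amara starts before Hannah ends → Hannah and Amara overlap.
Mateo starts exactly when Hannah ends (back-to-back, no overlap), so Hannah has no further overlaps.
Mateo starts before Amara ends → Amara and Mateo overlap.
Dmitri starts after Amara ends.
Dmitri starts before Mateo ends → Mateo and Dmitri overlap.

Amara & Hannah, Amara & Mateo, Dmitri & Mateo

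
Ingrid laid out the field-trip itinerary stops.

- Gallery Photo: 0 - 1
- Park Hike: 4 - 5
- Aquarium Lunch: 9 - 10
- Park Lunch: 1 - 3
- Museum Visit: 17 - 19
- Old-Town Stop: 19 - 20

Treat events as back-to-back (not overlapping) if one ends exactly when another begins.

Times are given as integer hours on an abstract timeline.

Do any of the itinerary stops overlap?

No

Sorted by start: Gallery Photo, Park Lunch, Park Hike, Aquarium Lunch, Museum Visit, Old-Town Stop.
Park Lunch starts exactly when Gallery Photo ends (back-to-back, no overlap) — done with Gallery Photo.
Park Hike starts after Park Lunch ends — done with Park Lunch.
Aquarium Lunch starts after Park Hike ends — done with Park Hike.
Museum Visit starts after Aquarium Lunch ends — done with Aquarium Lunch.
Old-Town Stop starts exactly when Museum Visit ends (back-to-back, no overlap).
Every pair is clear; the schedule has no overlaps.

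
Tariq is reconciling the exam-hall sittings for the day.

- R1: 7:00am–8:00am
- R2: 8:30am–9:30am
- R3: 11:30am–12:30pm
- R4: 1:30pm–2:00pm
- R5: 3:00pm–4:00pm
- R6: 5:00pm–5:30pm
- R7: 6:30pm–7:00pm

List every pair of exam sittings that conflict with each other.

none

Sorted by start: R1, R2, R3, R4, R5, R6, R7.
R2 starts after R1 ends, so R1 has no further overlaps.
R3 starts after R2 ends, so R2 has no further overlaps.
R4 starts after R3 ends, so R3 has no further overlaps.
R5 starts after R4 ends, so R4 has no further overlaps.
R6 starts after R5 ends, so R5 has no further overlaps.
R7 starts after R6 ends.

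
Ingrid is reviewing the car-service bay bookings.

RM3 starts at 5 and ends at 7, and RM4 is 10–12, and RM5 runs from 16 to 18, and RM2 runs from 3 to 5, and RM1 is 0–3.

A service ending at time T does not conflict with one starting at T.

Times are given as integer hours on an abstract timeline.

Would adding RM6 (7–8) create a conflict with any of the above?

No — it doesn't clash with anything

RM1: ends 3 at or before RM6 starts 7 → clear.
RM2: ends 5 at or before RM6 starts 7 → clear.
RM3: ends 7 at or before RM6 starts 7 → clear.
RM4: starts 10 at or after RM6 ends 8 → clear.
RM5: starts 16 at or after RM6 ends 8 → clear.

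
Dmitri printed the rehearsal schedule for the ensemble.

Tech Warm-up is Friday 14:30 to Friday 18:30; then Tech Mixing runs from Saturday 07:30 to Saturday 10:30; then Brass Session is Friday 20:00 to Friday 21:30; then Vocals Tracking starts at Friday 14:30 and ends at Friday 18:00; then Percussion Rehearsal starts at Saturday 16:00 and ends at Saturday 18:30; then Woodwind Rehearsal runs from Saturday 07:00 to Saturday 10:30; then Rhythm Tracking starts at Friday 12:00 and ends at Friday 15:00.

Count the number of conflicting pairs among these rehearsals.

4

Sorted by start: Rhythm Tracking, Vocals Tracking, Tech Warm-up, Brass Session, Woodwind Rehearsal, Tech Mixing, Percussion Rehearsal.
Vocals Tracking starts before Rhythm Tracking ends → Rhythm Tracking and Vocals Tracking overlap.
Tech Warm-up starts before Rhythm Tracking ends → Rhythm Tracking and Tech Warm-up overlap.
Brass Session starts after Rhythm Tracking ends, so Rhythm Tracking has no further overlaps.
Tech Warm-up starts before Vocals Tracking ends → Vocals Tracking and Tech Warm-up overlap.
Brass Session starts after Vocals Tracking ends, so Vocals Tracking has no further overlaps.
Brass Session starts after Tech Warm-up ends, so Tech Warm-up has no further overlaps.
Woodwind Rehearsal starts after Brass Session ends, so Brass Session has no further overlaps.
Tech Mixing starts before Woodwind Rehearsal ends → Woodwind Rehearsal and Tech Mixing overlap.
Percussion Rehearsal starts after Woodwind Rehearsal ends.
Percussion Rehearsal starts after Tech Mixing ends.
Overlapping pairs: Rhythm Tracking & Tech Warm-up, Rhythm Tracking & Vocals Tracking, Tech Mixing & Woodwind Rehearsal, Tech Warm-up & Vocals Tracking — 4 in total.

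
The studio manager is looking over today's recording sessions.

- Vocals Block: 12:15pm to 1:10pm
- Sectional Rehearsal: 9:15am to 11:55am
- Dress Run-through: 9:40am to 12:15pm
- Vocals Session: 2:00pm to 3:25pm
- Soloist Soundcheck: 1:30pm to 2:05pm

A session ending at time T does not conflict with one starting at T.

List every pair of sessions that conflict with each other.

Sorted by start: Sectional Rehearsal, Dress Run-through, Vocals Block, Soloist Soundcheck, Vocals Session.
Dress Run-through starts before Sectional Rehearsal ends → Sectional Rehearsal and Dress Run-through overlap.
Vocals Block starts after Sectional Rehearsal ends, so Sectional Rehearsal has no further overlaps.
Vocals Block starts exactly when Dress Run-through ends (back-to-back, no overlap), so Dress Run-through has no further overlaps.
Soloist Soundcheck starts after Vocals Block ends, so Vocals Block has no further overlaps.
Vocals Session starts before Soloist Soundcheck ends → Soloist Soundcheck and Vocals Session overlap.

Dress Run-through & Sectional Rehearsal, Soloist Soundcheck & Vocals Session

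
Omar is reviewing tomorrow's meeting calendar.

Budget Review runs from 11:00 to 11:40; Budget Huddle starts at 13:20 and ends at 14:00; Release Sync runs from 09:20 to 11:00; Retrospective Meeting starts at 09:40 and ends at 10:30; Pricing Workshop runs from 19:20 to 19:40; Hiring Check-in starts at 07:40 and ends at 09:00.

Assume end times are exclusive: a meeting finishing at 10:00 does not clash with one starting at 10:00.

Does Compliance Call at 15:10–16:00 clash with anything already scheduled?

No — it doesn't clash with anything

Hiring Check-in: ends 09:00 at or before Compliance Call starts 15:10 → clear.
Release Sync: ends 11:00 at or before Compliance Call starts 15:10 → clear.
Retrospective Meeting: ends 10:30 at or before Compliance Call starts 15:10 → clear.
Budget Review: ends 11:40 at or before Compliance Call starts 15:10 → clear.
Budget Huddle: ends 14:00 at or before Compliance Call starts 15:10 → clear.
Pricing Workshop: starts 19:20 at or after Compliance Call ends 16:00 → clear.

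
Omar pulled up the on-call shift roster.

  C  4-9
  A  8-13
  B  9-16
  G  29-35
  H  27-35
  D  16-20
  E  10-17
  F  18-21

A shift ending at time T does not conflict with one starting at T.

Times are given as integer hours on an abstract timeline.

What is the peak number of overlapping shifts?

Walk through starts and ends in time order (an end at T is processed before a start at T):
4 start C → 1
8 start A → 2
9 end C → 1
9 start B → 2
10 start E → 3
13 end A → 2
16 end B → 1
16 start D → 2
17 end E → 1
18 start F → 2
20 end D → 1
21 end F → 0
27 start H → 1
29 start G → 2
35 end G → 1
35 end H → 0
Peak is 3, at 10 (A, B, E).

3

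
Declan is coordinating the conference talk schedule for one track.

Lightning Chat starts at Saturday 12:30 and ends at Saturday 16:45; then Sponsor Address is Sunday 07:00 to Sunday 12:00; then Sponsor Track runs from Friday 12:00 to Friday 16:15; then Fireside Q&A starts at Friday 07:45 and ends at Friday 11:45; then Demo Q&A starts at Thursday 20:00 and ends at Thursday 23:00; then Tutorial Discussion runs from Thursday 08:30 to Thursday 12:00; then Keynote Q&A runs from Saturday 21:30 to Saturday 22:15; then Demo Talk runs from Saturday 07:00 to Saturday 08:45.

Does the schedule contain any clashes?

No

Sorted by start: Tutorial Discussion, Demo Q&A, Fireside Q&A, Sponsor Track, Demo Talk, Lightning Chat, Keynote Q&A, Sponsor Address.
Demo Q&A starts after Tutorial Discussion ends, so nothing later overlaps Tutorial Discussion either.
Fireside Q&A starts after Demo Q&A ends, so nothing later overlaps Demo Q&A either.
Sponsor Track starts after Fireside Q&A ends, so nothing later overlaps Fireside Q&A either.
Demo Talk starts after Sponsor Track ends, so nothing later overlaps Sponsor Track either.
Lightning Chat starts after Demo Talk ends, so nothing later overlaps Demo Talk either.
Keynote Q&A starts after Lightning Chat ends, so nothing later overlaps Lightning Chat either.
Sponsor Address starts after Keynote Q&A ends.
Every pair is clear; the schedule has no overlaps.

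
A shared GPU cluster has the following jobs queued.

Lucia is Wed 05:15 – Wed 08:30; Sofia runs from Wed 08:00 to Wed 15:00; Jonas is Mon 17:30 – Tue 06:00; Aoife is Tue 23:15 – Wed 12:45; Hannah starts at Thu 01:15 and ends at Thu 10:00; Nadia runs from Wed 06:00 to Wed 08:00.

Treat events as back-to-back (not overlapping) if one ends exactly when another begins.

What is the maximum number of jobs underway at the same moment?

3

Sweep the timeline, counting +1 at each start and −1 at each end (ends before starts at a tie):
Mon 17:30 start Jonas → 1
Tue 06:00 end Jonas → 0
Tue 23:15 start Aoife → 1
Wed 05:15 start Lucia → 2
Wed 06:00 start Nadia → 3
Wed 08:00 end Nadia → 2
Wed 08:00 start Sofia → 3
Wed 08:30 end Lucia → 2
Wed 12:45 end Aoife → 1
Wed 15:00 end Sofia → 0
Thu 01:15 start Hannah → 1
Thu 10:00 end Hannah → 0
Peak is 3, at Wed 06:00 (Aoife, Lucia, Nadia).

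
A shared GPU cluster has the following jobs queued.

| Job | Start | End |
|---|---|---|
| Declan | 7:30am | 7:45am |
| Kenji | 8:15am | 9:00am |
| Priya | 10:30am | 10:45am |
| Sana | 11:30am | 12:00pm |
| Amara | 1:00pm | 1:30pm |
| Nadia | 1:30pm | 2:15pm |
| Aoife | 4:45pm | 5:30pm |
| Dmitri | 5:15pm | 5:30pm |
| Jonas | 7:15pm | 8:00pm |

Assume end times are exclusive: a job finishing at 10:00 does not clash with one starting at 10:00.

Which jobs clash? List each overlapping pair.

Aoife & Dmitri

Check each pair: they overlap iff neither finishes before the other starts.
Sorted by start: Declan, Kenji, Priya, Sana, Amara, Nadia, Aoife, Dmitri, Jonas.
Kenji starts after Declan ends, so Declan has no further overlaps.
Priya starts after Kenji ends, so Kenji has no further overlaps.
Sana starts after Priya ends, so Priya has no further overlaps.
Amara starts after Sana ends, so Sana has no further overlaps.
Nadia starts exactly when Amara ends (back-to-back, no overlap), so Amara has no further overlaps.
Aoife starts after Nadia ends, so Nadia has no further overlaps.
Dmitri starts before Aoife ends → Aoife and Dmitri overlap.
Jonas starts after Aoife ends.
Jonas starts after Dmitri ends.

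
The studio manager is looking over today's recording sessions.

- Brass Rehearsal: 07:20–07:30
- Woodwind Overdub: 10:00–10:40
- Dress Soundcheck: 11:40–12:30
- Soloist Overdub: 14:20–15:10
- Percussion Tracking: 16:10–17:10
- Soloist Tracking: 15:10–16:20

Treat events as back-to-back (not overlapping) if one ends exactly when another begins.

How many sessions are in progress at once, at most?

2

Walk through starts and ends in time order (an end at T is processed before a start at T):
07:20 start Brass Rehearsal → 1
07:30 end Brass Rehearsal → 0
10:00 start Woodwind Overdub → 1
10:40 end Woodwind Overdub → 0
11:40 start Dress Soundcheck → 1
12:30 end Dress Soundcheck → 0
14:20 start Soloist Overdub → 1
15:10 end Soloist Overdub → 0
15:10 start Soloist Tracking → 1
16:10 start Percussion Tracking → 2
16:20 end Soloist Tracking → 1
17:10 end Percussion Tracking → 0
Peak is 2, at 16:10 (Percussion Tracking, Soloist Tracking).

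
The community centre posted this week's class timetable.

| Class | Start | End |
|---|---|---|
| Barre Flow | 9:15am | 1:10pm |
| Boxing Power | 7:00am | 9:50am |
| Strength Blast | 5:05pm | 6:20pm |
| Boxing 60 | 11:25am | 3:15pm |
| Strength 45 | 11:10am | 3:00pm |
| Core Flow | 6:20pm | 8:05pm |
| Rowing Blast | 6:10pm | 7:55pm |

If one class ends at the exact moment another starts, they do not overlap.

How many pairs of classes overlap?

Sorted by start: Boxing Power, Barre Flow, Strength 45, Boxing 60, Strength Blast, Rowing Blast, Core Flow.
Barre Flow starts before Boxing Power ends → Boxing Power and Barre Flow overlap.
Strength 45 starts after Boxing Power ends, so nothing later overlaps Boxing Power either.
Strength 45 starts before Barre Flow ends → Barre Flow and Strength 45 overlap.
Boxing 60 starts before Barre Flow ends → Barre Flow and Boxing 60 overlap.
Strength Blast starts after Barre Flow ends, so nothing later overlaps Barre Flow either.
Boxing 60 starts before Strength 45 ends → Strength 45 and Boxing 60 overlap.
Strength Blast starts after Strength 45 ends, so nothing later overlaps Strength 45 either.
Strength Blast starts after Boxing 60 ends, so nothing later overlaps Boxing 60 either.
Rowing Blast starts before Strength Blast ends → Strength Blast and Rowing Blast overlap.
Core Flow starts exactly when Strength Blast ends (back-to-back, no overlap).
Core Flow starts before Rowing Blast ends → Rowing Blast and Core Flow overlap.
Overlapping pairs: Barre Flow & Boxing 60, Barre Flow & Boxing Power, Barre Flow & Strength 45, Boxing 60 & Strength 45, Core Flow & Rowing Blast, Rowing Blast & Strength Blast — 6 in total.

6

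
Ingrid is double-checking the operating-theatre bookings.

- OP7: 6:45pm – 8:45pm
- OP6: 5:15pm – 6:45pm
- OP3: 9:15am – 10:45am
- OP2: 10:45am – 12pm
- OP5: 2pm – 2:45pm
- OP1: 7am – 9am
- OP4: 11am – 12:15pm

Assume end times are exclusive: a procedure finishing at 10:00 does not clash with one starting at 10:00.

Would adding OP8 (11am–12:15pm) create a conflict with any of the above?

Yes — it overlaps OP2, OP4

OP1: ends 9am at or before OP8 starts 11am → clear.
OP3: ends 10:45am at or before OP8 starts 11am → clear.
OP2: starts 10:45am before OP8 ends 12:15pm, and ends 12pm after OP8 starts 11am → overlap.
OP4: starts 11am before OP8 ends 12:15pm, and ends 12:15pm after OP8 starts 11am → overlap.
OP5: starts 2pm at or after OP8 ends 12:15pm → clear.
OP6: starts 5:15pm at or after OP8 ends 12:15pm → clear.
OP7: starts 6:45pm at or after OP8 ends 12:15pm → clear.
OP8 overlaps OP2, OP4.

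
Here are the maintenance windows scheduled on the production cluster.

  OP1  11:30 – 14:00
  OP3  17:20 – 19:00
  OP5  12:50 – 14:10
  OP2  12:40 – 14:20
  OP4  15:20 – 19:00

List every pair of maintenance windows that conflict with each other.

Sorted by start: OP1, OP2, OP5, OP4, OP3.
OP2 starts before OP1 ends → OP1 and OP2 overlap.
OP5 starts before OP1 ends → OP1 and OP5 overlap.
OP4 starts after OP1 ends, so OP1 has no further overlaps.
OP5 starts before OP2 ends → OP2 and OP5 overlap.
OP4 starts after OP2 ends, so OP2 has no further overlaps.
OP4 starts after OP5 ends, so OP5 has no further overlaps.
OP3 starts before OP4 ends → OP4 and OP3 overlap.

OP1 & OP2, OP1 & OP5, OP2 & OP5, OP3 & OP4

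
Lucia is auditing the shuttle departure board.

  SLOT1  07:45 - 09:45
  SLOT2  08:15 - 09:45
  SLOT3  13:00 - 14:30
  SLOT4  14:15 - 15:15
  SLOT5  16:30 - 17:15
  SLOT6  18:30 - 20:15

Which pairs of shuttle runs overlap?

Sorted by start: SLOT1, SLOT2, SLOT3, SLOT4, SLOT5, SLOT6.
SLOT2 starts before SLOT1 ends → SLOT1 and SLOT2 overlap.
SLOT3 starts after SLOT1 ends, so SLOT1 has no further overlaps.
SLOT3 starts after SLOT2 ends, so SLOT2 has no further overlaps.
SLOT4 starts before SLOT3 ends → SLOT3 and SLOT4 overlap.
SLOT5 starts after SLOT3 ends, so SLOT3 has no further overlaps.
SLOT5 starts after SLOT4 ends, so SLOT4 has no further overlaps.
SLOT6 starts after SLOT5 ends.

SLOT1 & SLOT2, SLOT3 & SLOT4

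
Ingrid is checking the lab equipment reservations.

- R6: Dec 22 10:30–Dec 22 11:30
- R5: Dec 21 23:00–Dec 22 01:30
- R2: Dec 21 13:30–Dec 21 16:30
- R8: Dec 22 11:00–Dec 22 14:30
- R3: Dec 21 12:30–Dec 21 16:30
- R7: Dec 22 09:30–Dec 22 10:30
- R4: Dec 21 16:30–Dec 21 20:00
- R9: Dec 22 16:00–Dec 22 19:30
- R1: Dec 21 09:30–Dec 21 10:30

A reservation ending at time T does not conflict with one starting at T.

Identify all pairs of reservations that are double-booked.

R2 & R3, R6 & R8

Check each pair: they overlap iff neither finishes before the other starts.
Sorted by start: R1, R3, R2, R4, R5, R7, R6, R8, R9.
R3 starts after R1 ends, so nothing later overlaps R1 either.
R2 starts before R3 ends → R3 and R2 overlap.
R4 starts exactly when R3 ends (back-to-back, no overlap), so nothing later overlaps R3 either.
R4 starts exactly when R2 ends (back-to-back, no overlap), so nothing later overlaps R2 either.
R5 starts after R4 ends, so nothing later overlaps R4 either.
R7 starts after R5 ends, so nothing later overlaps R5 either.
R6 starts exactly when R7 ends (back-to-back, no overlap), so nothing later overlaps R7 either.
R8 starts before R6 ends → R6 and R8 overlap.
R9 starts after R6 ends.
R9 starts after R8 ends.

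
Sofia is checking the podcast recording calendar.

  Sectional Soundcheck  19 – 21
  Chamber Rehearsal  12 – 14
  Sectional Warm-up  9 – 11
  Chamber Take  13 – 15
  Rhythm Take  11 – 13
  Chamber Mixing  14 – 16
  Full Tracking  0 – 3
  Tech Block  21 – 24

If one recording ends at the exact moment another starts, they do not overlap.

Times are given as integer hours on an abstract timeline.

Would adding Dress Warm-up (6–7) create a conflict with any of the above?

No — it doesn't clash with anything

Full Tracking: ends 3 at or before Dress Warm-up starts 6 → clear.
Sectional Warm-up: starts 9 at or after Dress Warm-up ends 7 → clear.
Rhythm Take: starts 11 at or after Dress Warm-up ends 7 → clear.
Chamber Rehearsal: starts 12 at or after Dress Warm-up ends 7 → clear.
Chamber Take: starts 13 at or after Dress Warm-up ends 7 → clear.
Chamber Mixing: starts 14 at or after Dress Warm-up ends 7 → clear.
Sectional Soundcheck: starts 19 at or after Dress Warm-up ends 7 → clear.
Tech Block: starts 21 at or after Dress Warm-up ends 7 → clear.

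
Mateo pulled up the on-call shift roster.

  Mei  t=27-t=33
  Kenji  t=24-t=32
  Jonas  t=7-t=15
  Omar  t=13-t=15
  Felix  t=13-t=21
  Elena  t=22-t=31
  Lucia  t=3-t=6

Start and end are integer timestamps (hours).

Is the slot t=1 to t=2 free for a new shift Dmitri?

Yes — the slot is free

Lucia: starts t=3 at or after Dmitri ends t=2 → clear.
Jonas: starts t=7 at or after Dmitri ends t=2 → clear.
Omar: starts t=13 at or after Dmitri ends t=2 → clear.
Felix: starts t=13 at or after Dmitri ends t=2 → clear.
Elena: starts t=22 at or after Dmitri ends t=2 → clear.
Kenji: starts t=24 at or after Dmitri ends t=2 → clear.
Mei: starts t=27 at or after Dmitri ends t=2 → clear.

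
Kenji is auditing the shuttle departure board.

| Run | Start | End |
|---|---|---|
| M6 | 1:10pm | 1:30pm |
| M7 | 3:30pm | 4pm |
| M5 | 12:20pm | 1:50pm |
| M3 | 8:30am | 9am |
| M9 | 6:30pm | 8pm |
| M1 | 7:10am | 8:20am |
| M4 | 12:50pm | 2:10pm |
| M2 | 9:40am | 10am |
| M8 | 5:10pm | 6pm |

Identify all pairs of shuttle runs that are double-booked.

M4 & M5, M4 & M6, M5 & M6

Two intervals overlap when each starts before the other ends.
Sorted by start: M1, M3, M2, M5, M4, M6, M7, M8, M9.
M3 starts after M1 ends — done with M1.
M2 starts after M3 ends — done with M3.
M5 starts after M2 ends — done with M2.
M4 starts before M5 ends → M5 and M4 overlap.
M6 starts before M5 ends → M5 and M6 overlap.
M7 starts after M5 ends — done with M5.
M6 starts before M4 ends → M4 and M6 overlap.
M7 starts after M4 ends — done with M4.
M7 starts after M6 ends — done with M6.
M8 starts after M7 ends — done with M7.
M9 starts after M8 ends.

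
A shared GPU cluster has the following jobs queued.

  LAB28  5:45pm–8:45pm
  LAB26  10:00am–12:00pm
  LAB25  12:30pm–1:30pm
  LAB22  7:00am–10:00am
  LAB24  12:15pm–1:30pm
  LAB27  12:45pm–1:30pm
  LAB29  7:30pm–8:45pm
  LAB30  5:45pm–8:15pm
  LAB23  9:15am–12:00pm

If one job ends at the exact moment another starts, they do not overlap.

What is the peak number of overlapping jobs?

Walk through starts and ends in time order (an end at T is processed before a start at T):
7:00am start LAB22 → 1
9:15am start LAB23 → 2
10:00am end LAB22 → 1
10:00am start LAB26 → 2
12:00pm end LAB23 → 1
12:00pm end LAB26 → 0
12:15pm start LAB24 → 1
12:30pm start LAB25 → 2
12:45pm start LAB27 → 3
1:30pm end LAB24 → 2
1:30pm end LAB25 → 1
1:30pm end LAB27 → 0
5:45pm start LAB28 → 1
5:45pm start LAB30 → 2
7:30pm start LAB29 → 3
8:15pm end LAB30 → 2
8:45pm end LAB28 → 1
8:45pm end LAB29 → 0
Peak is 3, at 12:45pm (LAB24, LAB25, LAB27).

3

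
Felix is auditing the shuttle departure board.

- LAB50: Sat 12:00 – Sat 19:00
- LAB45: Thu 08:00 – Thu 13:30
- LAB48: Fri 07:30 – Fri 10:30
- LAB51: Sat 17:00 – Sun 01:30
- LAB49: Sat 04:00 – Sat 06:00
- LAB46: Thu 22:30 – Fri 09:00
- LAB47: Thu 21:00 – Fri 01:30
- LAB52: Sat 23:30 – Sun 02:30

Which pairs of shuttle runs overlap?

LAB46 & LAB47, LAB46 & LAB48, LAB50 & LAB51, LAB51 & LAB52

Check each pair: they overlap iff neither finishes before the other starts.
Sorted by start: LAB45, LAB47, LAB46, LAB48, LAB49, LAB50, LAB51, LAB52.
LAB47 starts after LAB45 ends — done with LAB45.
LAB46 starts before LAB47 ends → LAB47 and LAB46 overlap.
LAB48 starts after LAB47 ends — done with LAB47.
LAB48 starts before LAB46 ends → LAB46 and LAB48 overlap.
LAB49 starts after LAB46 ends — done with LAB46.
LAB49 starts after LAB48 ends — done with LAB48.
LAB50 starts after LAB49 ends — done with LAB49.
LAB51 starts before LAB50 ends → LAB50 and LAB51 overlap.
LAB52 starts after LAB50 ends.
LAB52 starts before LAB51 ends → LAB51 and LAB52 overlap.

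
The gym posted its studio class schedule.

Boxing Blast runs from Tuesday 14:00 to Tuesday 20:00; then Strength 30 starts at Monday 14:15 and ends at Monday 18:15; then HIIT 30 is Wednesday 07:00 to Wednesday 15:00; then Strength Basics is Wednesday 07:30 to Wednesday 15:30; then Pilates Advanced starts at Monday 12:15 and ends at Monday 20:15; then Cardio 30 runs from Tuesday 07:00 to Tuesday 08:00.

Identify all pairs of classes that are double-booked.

Two intervals overlap when each starts before the other ends.
Sorted by start: Pilates Advanced, Strength 30, Cardio 30, Boxing Blast, HIIT 30, Strength Basics.
Strength 30 starts before Pilates Advanced ends → Pilates Advanced and Strength 30 overlap.
Cardio 30 starts after Pilates Advanced ends — done with Pilates Advanced.
Cardio 30 starts after Strength 30 ends — done with Strength 30.
Boxing Blast starts after Cardio 30 ends — done with Cardio 30.
HIIT 30 starts after Boxing Blast ends — done with Boxing Blast.
Strength Basics starts before HIIT 30 ends → HIIT 30 and Strength Basics overlap.

HIIT 30 & Strength Basics, Pilates Advanced & Strength 30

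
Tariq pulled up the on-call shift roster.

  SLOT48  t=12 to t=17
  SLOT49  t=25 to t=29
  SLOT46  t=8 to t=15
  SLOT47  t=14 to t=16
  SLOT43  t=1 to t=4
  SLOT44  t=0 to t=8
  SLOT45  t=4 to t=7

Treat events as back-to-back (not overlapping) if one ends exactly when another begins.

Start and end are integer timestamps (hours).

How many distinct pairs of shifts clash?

Two intervals overlap when each starts before the other ends.
Sorted by start: SLOT44, SLOT43, SLOT45, SLOT46, SLOT48, SLOT47, SLOT49.
SLOT43 starts before SLOT44 ends → SLOT44 and SLOT43 overlap.
SLOT45 starts before SLOT44 ends → SLOT44 and SLOT45 overlap.
SLOT46 starts exactly when SLOT44 ends (back-to-back, no overlap); SLOT44 is clear from here.
SLOT45 starts exactly when SLOT43 ends (back-to-back, no overlap); SLOT43 is clear from here.
SLOT46 starts after SLOT45 ends; SLOT45 is clear from here.
SLOT48 starts before SLOT46 ends → SLOT46 and SLOT48 overlap.
SLOT47 starts before SLOT46 ends → SLOT46 and SLOT47 overlap.
SLOT49 starts after SLOT46 ends.
SLOT47 starts before SLOT48 ends → SLOT48 and SLOT47 overlap.
SLOT49 starts after SLOT48 ends.
SLOT49 starts after SLOT47 ends.
Overlapping pairs: SLOT43 & SLOT44, SLOT44 & SLOT45, SLOT46 & SLOT47, SLOT46 & SLOT48, SLOT47 & SLOT48 — 5 in total.

5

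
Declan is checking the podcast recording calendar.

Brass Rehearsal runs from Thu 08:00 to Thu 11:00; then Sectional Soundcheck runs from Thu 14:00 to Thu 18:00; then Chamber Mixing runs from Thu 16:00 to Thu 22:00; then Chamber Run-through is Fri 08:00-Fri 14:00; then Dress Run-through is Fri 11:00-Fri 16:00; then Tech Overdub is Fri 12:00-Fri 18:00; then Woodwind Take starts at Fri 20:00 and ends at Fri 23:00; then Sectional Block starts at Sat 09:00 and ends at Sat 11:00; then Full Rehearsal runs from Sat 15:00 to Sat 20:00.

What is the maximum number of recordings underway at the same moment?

3

Sweep the timeline, counting +1 at each start and −1 at each end (ends before starts at a tie):
Thu 08:00 start Brass Rehearsal → 1
Thu 11:00 end Brass Rehearsal → 0
Thu 14:00 start Sectional Soundcheck → 1
Thu 16:00 start Chamber Mixing → 2
Thu 18:00 end Sectional Soundcheck → 1
Thu 22:00 end Chamber Mixing → 0
Fri 08:00 start Chamber Run-through → 1
Fri 11:00 start Dress Run-through → 2
Fri 12:00 start Tech Overdub → 3
Fri 14:00 end Chamber Run-through → 2
Fri 16:00 end Dress Run-through → 1
Fri 18:00 end Tech Overdub → 0
Fri 20:00 start Woodwind Take → 1
Fri 23:00 end Woodwind Take → 0
Sat 09:00 start Sectional Block → 1
Sat 11:00 end Sectional Block → 0
Sat 15:00 start Full Rehearsal → 1
Sat 20:00 end Full Rehearsal → 0
Peak is 3, at Fri 12:00 (Chamber Run-through, Dress Run-through, Tech Overdub).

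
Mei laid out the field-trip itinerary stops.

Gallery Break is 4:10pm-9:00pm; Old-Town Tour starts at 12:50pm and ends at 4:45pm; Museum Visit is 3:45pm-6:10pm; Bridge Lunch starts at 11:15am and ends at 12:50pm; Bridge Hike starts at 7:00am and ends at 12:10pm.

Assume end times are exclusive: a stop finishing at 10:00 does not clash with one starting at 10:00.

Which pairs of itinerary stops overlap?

Bridge Hike & Bridge Lunch, Gallery Break & Museum Visit, Gallery Break & Old-Town Tour, Museum Visit & Old-Town Tour

Check each pair: they overlap iff neither finishes before the other starts.
Sorted by start: Bridge Hike, Bridge Lunch, Old-Town Tour, Museum Visit, Gallery Break.
Bridge Lunch starts before Bridge Hike ends → Bridge Hike and Bridge Lunch overlap.
Old-Town Tour starts after Bridge Hike ends, so nothing later overlaps Bridge Hike either.
Old-Town Tour starts exactly when Bridge Lunch ends (back-to-back, no overlap), so nothing later overlaps Bridge Lunch either.
Museum Visit starts before Old-Town Tour ends → Old-Town Tour and Museum Visit overlap.
Gallery Break starts before Old-Town Tour ends → Old-Town Tour and Gallery Break overlap.
Gallery Break starts before Museum Visit ends → Museum Visit and Gallery Break overlap.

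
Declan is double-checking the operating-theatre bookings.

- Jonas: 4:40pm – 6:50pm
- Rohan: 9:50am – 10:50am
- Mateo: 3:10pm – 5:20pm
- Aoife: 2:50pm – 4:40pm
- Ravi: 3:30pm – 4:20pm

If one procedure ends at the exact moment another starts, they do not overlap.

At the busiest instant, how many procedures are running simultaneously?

Walk through starts and ends in time order (an end at T is processed before a start at T):
9:50am start Rohan → 1
10:50am end Rohan → 0
2:50pm start Aoife → 1
3:10pm start Mateo → 2
3:30pm start Ravi → 3
4:20pm end Ravi → 2
4:40pm end Aoife → 1
4:40pm start Jonas → 2
5:20pm end Mateo → 1
6:50pm end Jonas → 0
Peak is 3, at 3:30pm (Aoife, Mateo, Ravi).

3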